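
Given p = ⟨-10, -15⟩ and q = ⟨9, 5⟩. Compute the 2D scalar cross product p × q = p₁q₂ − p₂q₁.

(-10)·5 - (-15)·9 = -50 - (-135) = 85

85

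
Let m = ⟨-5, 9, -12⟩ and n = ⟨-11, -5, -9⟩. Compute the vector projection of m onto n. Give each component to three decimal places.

m · n = (-5)·(-11) + 9·(-5) + (-12)·(-9) = 55 - 45 + 108 = 118
|n|² = 121 + 25 + 81 = 227
proj_n m = (118/227) · (-11, -5, -9) ≈ (-5.718, -2.599, -4.678)

(-5.718, -2.599, -4.678)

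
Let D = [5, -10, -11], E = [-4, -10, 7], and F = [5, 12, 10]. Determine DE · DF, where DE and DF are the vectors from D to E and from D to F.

378

DE = E − D = (-9, 0, 18)
DF = F − D = (0, 22, 21)
DE · DF = (-9)·0 + 0·22 + 18·21 = 0 + 0 + 378 = 378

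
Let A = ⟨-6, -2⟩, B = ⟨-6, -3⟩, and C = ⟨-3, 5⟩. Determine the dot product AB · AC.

AB = B − A = (0, -1)
AC = C − A = (3, 7)
AB · AC = 0·3 + (-1)·7 = 0 - 7 = -7

-7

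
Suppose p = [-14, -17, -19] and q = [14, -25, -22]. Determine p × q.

i: (-17)·(-22) - (-19)·(-25) = 374 - 475 = -101
j: (-19)·14 - (-14)·(-22) = -266 - 308 = -574
k: (-14)·(-25) - (-17)·14 = 350 - (-238) = 588
p × q = (-101, -574, 588)

(-101, -574, 588)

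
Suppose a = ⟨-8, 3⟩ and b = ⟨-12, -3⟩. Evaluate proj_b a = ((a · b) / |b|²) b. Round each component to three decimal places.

a · b = (-8)·(-12) + 3·(-3) = 96 - 9 = 87
|b|² = 144 + 9 = 153
proj_b a = (87/153) · (-12, -3) ≈ (-6.824, -1.706)

(-6.824, -1.706)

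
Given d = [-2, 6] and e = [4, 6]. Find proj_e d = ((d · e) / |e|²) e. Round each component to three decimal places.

(2.154, 3.231)

d · e = (-2)·4 + 6·6 = -8 + 36 = 28
|e|² = 16 + 36 = 52
proj_e d = (28/52) · (4, 6) ≈ (2.154, 3.231)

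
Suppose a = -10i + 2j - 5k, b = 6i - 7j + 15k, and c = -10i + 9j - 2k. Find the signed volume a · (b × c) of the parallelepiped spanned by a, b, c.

1014

b × c:
i: (-7)·(-2) - 15·9 = 14 - 135 = -121
j: 15·(-10) - 6·(-2) = -150 - (-12) = -138
k: 6·9 - (-7)·(-10) = 54 - 70 = -16
b × c = (-121, -138, -16)
a · (b × c) = (-10)·(-121) + 2·(-138) + (-5)·(-16) = 1210 - 276 + 80 = 1014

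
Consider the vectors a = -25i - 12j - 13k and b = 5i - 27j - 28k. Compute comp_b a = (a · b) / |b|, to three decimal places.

a · b = (-25)·5 + (-12)·(-27) + (-13)·(-28) = -125 + 324 + 364 = 563
|b| = √(25 + 729 + 784) = √1538 ≈ 39.2173
comp_b a = 563 / √1538 ≈ 14.356

14.356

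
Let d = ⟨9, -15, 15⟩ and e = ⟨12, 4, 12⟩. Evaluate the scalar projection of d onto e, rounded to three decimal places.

13.077

d · e = 9·12 + (-15)·4 + 15·12 = 108 - 60 + 180 = 228
|e| = √(144 + 16 + 144) = √304 ≈ 17.4356
comp_e d = 228 / √304 ≈ 13.077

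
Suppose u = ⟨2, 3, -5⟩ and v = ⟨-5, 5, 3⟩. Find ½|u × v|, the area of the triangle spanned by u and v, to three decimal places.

i: 3·3 - (-5)·5 = 9 - (-25) = 34
j: (-5)·(-5) - 2·3 = 25 - 6 = 19
k: 2·5 - 3·(-5) = 10 - (-15) = 25
u × v = (34, 19, 25)
|u × v| = √(34² + 19² + 25²) = √2142 ≈ 46.2817
area = ½ · 46.2817 ≈ 23.141

23.141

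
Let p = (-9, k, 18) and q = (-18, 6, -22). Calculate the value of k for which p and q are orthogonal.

p · q = (-9)·(-18) + k·6 + 18·(-22) = -234 + 6k
Set equal to 0: 6k = 234, so k = 39.

39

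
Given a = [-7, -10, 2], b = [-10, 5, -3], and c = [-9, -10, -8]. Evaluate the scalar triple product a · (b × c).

b × c:
i: 5·(-8) - (-3)·(-10) = -40 - 30 = -70
j: (-3)·(-9) - (-10)·(-8) = 27 - 80 = -53
k: (-10)·(-10) - 5·(-9) = 100 - (-45) = 145
b × c = (-70, -53, 145)
a · (b × c) = (-7)·(-70) + (-10)·(-53) + 2·145 = 490 + 530 + 290 = 1310

1310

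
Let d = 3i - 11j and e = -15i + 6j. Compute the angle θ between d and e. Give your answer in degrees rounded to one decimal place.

d · e = 3·(-15) + (-11)·6 = -45 - 66 = -111
|d|² = 9 + 121 = 130,  |d| = √130 ≈ 11.401754
|e|² = 225 + 36 = 261,  |e| = √261 ≈ 16.155494
cos θ = -111 / (11.401754 · 16.155494) ≈ -0.60260
θ = arccos(-0.60260) ≈ 127.1°

127.1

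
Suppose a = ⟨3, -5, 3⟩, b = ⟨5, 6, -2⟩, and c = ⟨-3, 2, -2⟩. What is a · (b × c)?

-20

b × c:
i: 6·(-2) - (-2)·2 = -12 - (-4) = -8
j: (-2)·(-3) - 5·(-2) = 6 - (-10) = 16
k: 5·2 - 6·(-3) = 10 - (-18) = 28
b × c = (-8, 16, 28)
a · (b × c) = 3·(-8) + (-5)·16 + 3·28 = -24 - 80 + 84 = -20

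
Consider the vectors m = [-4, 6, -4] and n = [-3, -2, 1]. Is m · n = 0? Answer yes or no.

no

m · n = (-4)·(-3) + 6·(-2) + (-4)·1 = 12 - 12 - 4 = -4
Nonzero, so the vectors are not orthogonal.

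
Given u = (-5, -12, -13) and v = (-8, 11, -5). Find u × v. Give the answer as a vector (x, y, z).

(203, 79, -151)

i: (-12)·(-5) - (-13)·11 = 60 - (-143) = 203
j: (-13)·(-8) - (-5)·(-5) = 104 - 25 = 79
k: (-5)·11 - (-12)·(-8) = -55 - 96 = -151
u × v = (203, 79, -151)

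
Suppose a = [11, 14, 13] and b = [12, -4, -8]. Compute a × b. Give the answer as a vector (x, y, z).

i: 14·(-8) - 13·(-4) = -112 - (-52) = -60
j: 13·12 - 11·(-8) = 156 - (-88) = 244
k: 11·(-4) - 14·12 = -44 - 168 = -212
a × b = (-60, 244, -212)

(-60, 244, -212)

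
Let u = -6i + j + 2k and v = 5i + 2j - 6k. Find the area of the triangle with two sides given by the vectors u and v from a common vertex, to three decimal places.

i: 1·(-6) - 2·2 = -6 - 4 = -10
j: 2·5 - (-6)·(-6) = 10 - 36 = -26
k: (-6)·2 - 1·5 = -12 - 5 = -17
u × v = (-10, -26, -17)
|u × v| = √((-10)² + (-26)² + (-17)²) = √1065 ≈ 32.6343
area = ½ · 32.6343 ≈ 16.317

16.317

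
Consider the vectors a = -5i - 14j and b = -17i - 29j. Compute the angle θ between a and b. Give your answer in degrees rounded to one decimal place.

a · b = (-5)·(-17) + (-14)·(-29) = 85 + 406 = 491
|a|² = 25 + 196 = 221,  |a| = √221 ≈ 14.866069
|b|² = 289 + 841 = 1130,  |b| = √1130 ≈ 33.615473
cos θ = 491 / (14.866069 · 33.615473) ≈ 0.98253
θ = arccos(0.98253) ≈ 10.7°

10.7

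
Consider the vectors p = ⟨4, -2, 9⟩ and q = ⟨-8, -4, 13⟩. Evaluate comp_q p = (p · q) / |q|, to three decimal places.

5.894

p · q = 4·(-8) + (-2)·(-4) + 9·13 = -32 + 8 + 117 = 93
|q| = √(64 + 16 + 169) = √249 ≈ 15.7797
comp_q p = 93 / √249 ≈ 5.894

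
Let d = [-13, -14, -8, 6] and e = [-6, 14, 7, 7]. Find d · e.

-132

d · e = (-13)·(-6) + (-14)·14 + (-8)·7 + 6·7 = 78 - 196 - 56 + 42 = -132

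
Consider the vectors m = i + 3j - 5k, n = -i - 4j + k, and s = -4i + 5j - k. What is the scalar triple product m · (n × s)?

89

n × s:
i: (-4)·(-1) - 1·5 = 4 - 5 = -1
j: 1·(-4) - (-1)·(-1) = -4 - 1 = -5
k: (-1)·5 - (-4)·(-4) = -5 - 16 = -21
n × s = (-1, -5, -21)
m · (n × s) = 1·(-1) + 3·(-5) + (-5)·(-21) = -1 - 15 + 105 = 89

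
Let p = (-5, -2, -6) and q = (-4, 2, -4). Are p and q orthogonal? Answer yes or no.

no

p · q = (-5)·(-4) + (-2)·2 + (-6)·(-4) = 20 - 4 + 24 = 40
Nonzero, so the vectors are not orthogonal.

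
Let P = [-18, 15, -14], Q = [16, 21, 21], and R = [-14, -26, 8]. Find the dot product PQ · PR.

660

PQ = Q − P = (34, 6, 35)
PR = R − P = (4, -41, 22)
PQ · PR = 34·4 + 6·(-41) + 35·22 = 136 - 246 + 770 = 660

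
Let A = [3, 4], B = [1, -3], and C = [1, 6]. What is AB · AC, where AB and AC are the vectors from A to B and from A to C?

AB = B − A = (-2, -7)
AC = C − A = (-2, 2)
AB · AC = (-2)·(-2) + (-7)·2 = 4 - 14 = -10

-10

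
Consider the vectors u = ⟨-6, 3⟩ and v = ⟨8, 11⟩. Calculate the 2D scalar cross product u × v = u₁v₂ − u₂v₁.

-90

(-6)·11 - 3·8 = -66 - 24 = -90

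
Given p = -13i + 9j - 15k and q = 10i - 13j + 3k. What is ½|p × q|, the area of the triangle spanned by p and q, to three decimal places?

108.150

i: 9·3 - (-15)·(-13) = 27 - 195 = -168
j: (-15)·10 - (-13)·3 = -150 - (-39) = -111
k: (-13)·(-13) - 9·10 = 169 - 90 = 79
p × q = (-168, -111, 79)
|p × q| = √((-168)² + (-111)² + 79²) = √46786 ≈ 216.3007
area = ½ · 216.3007 ≈ 108.150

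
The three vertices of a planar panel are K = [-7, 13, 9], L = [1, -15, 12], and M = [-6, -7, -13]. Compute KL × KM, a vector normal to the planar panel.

KL = (8, -28, 3)
KM = (1, -20, -22)
i: (-28)·(-22) - 3·(-20) = 616 - (-60) = 676
j: 3·1 - 8·(-22) = 3 - (-176) = 179
k: 8·(-20) - (-28)·1 = -160 - (-28) = -132
KL × KM = (676, 179, -132)

(676, 179, -132)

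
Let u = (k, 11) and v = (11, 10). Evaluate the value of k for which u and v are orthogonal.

u · v = k·11 + 11·10 = 110 + 11k
Set equal to 0: 11k = -110, so k = -10.

-10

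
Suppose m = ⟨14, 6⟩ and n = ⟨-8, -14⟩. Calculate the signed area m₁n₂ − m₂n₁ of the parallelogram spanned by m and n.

-148

14·(-14) - 6·(-8) = -196 - (-48) = -148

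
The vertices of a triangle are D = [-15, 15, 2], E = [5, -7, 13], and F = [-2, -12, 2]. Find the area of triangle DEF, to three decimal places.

DE = (20, -22, 11),  DF = (13, -27, 0)
i: (-22)·0 - 11·(-27) = 0 - (-297) = 297
j: 11·13 - 20·0 = 143 - 0 = 143
k: 20·(-27) - (-22)·13 = -540 - (-286) = -254
DE × DF = (297, 143, -254)
|DE × DF| = √173174 ≈ 416.1418
area = ½ · 416.1418 ≈ 208.071

208.071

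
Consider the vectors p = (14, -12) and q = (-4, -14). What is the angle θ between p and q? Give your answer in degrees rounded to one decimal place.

p · q = 14·(-4) + (-12)·(-14) = -56 + 168 = 112
|p|² = 196 + 144 = 340,  |p| = √340 ≈ 18.439089
|q|² = 16 + 196 = 212,  |q| = √212 ≈ 14.560220
cos θ = 112 / (18.439089 · 14.560220) ≈ 0.41717
θ = arccos(0.41717) ≈ 65.3°

65.3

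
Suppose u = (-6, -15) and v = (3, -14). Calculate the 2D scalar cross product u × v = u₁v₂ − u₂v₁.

(-6)·(-14) - (-15)·3 = 84 - (-45) = 129

129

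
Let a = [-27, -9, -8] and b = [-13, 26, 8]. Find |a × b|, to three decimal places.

889.751

i: (-9)·8 - (-8)·26 = -72 - (-208) = 136
j: (-8)·(-13) - (-27)·8 = 104 - (-216) = 320
k: (-27)·26 - (-9)·(-13) = -702 - 117 = -819
a × b = (136, 320, -819)
|a × b| = √(136² + 320² + (-819)²) = √791657 ≈ 889.7511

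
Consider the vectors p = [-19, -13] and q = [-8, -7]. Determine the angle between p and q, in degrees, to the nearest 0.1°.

p · q = (-19)·(-8) + (-13)·(-7) = 152 + 91 = 243
|p|² = 361 + 169 = 530,  |p| = √530 ≈ 23.021729
|q|² = 64 + 49 = 113,  |q| = √113 ≈ 10.630146
cos θ = 243 / (23.021729 · 10.630146) ≈ 0.99295
θ = arccos(0.99295) ≈ 6.8°

6.8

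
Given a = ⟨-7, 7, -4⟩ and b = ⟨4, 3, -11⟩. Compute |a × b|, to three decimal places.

123.592

i: 7·(-11) - (-4)·3 = -77 - (-12) = -65
j: (-4)·4 - (-7)·(-11) = -16 - 77 = -93
k: (-7)·3 - 7·4 = -21 - 28 = -49
a × b = (-65, -93, -49)
|a × b| = √((-65)² + (-93)² + (-49)²) = √15275 ≈ 123.5921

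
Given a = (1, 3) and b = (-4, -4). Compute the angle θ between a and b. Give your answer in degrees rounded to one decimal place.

a · b = 1·(-4) + 3·(-4) = -4 - 12 = -16
|a|² = 1 + 9 = 10,  |a| = √10 ≈ 3.162278
|b|² = 16 + 16 = 32,  |b| = √32 ≈ 5.656854
cos θ = -16 / (3.162278 · 5.656854) ≈ -0.89443
θ = arccos(-0.89443) ≈ 153.4°

153.4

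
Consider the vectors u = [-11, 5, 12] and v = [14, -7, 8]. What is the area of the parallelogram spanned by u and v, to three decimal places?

i: 5·8 - 12·(-7) = 40 - (-84) = 124
j: 12·14 - (-11)·8 = 168 - (-88) = 256
k: (-11)·(-7) - 5·14 = 77 - 70 = 7
u × v = (124, 256, 7)
|u × v| = √(124² + 256² + 7²) = √80961 ≈ 284.5365

284.536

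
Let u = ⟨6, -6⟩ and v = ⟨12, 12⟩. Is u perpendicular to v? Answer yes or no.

yes

u · v = 6·12 + (-6)·12 = 72 - 72 = 0
Zero, so the vectors are orthogonal.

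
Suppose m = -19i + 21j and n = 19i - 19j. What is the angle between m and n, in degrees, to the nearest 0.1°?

m · n = (-19)·19 + 21·(-19) = -361 - 399 = -760
|m|² = 361 + 441 = 802,  |m| = √802 ≈ 28.319605
|n|² = 361 + 361 = 722,  |n| = √722 ≈ 26.870058
cos θ = -760 / (28.319605 · 26.870058) ≈ -0.99875
θ = arccos(-0.99875) ≈ 177.1°

177.1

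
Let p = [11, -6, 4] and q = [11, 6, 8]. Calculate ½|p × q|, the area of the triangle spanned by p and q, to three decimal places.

78.333

i: (-6)·8 - 4·6 = -48 - 24 = -72
j: 4·11 - 11·8 = 44 - 88 = -44
k: 11·6 - (-6)·11 = 66 - (-66) = 132
p × q = (-72, -44, 132)
|p × q| = √((-72)² + (-44)² + 132²) = √24544 ≈ 156.6652
area = ½ · 156.6652 ≈ 78.333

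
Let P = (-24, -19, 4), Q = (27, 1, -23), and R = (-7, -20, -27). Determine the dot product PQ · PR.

PQ = Q − P = (51, 20, -27)
PR = R − P = (17, -1, -31)
PQ · PR = 51·17 + 20·(-1) + (-27)·(-31) = 867 - 20 + 837 = 1684

1684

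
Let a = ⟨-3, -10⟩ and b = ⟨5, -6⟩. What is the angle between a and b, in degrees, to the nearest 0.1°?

56.5

a · b = (-3)·5 + (-10)·(-6) = -15 + 60 = 45
|a|² = 9 + 100 = 109,  |a| = √109 ≈ 10.440307
|b|² = 25 + 36 = 61,  |b| = √61 ≈ 7.810250
cos θ = 45 / (10.440307 · 7.810250) ≈ 0.55187
θ = arccos(0.55187) ≈ 56.5°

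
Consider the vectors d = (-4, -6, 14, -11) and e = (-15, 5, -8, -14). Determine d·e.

d · e = (-4)·(-15) + (-6)·5 + 14·(-8) + (-11)·(-14) = 60 - 30 - 112 + 154 = 72

72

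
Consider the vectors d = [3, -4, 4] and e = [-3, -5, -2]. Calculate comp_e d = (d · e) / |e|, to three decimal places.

d · e = 3·(-3) + (-4)·(-5) + 4·(-2) = -9 + 20 - 8 = 3
|e| = √(9 + 25 + 4) = √38 ≈ 6.1644
comp_e d = 3 / √38 ≈ 0.487

0.487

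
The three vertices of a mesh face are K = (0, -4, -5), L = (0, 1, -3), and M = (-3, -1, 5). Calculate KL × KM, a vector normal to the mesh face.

(44, -6, 15)

KL = (0, 5, 2)
KM = (-3, 3, 10)
i: 5·10 - 2·3 = 50 - 6 = 44
j: 2·(-3) - 0·10 = -6 - 0 = -6
k: 0·3 - 5·(-3) = 0 - (-15) = 15
KL × KM = (44, -6, 15)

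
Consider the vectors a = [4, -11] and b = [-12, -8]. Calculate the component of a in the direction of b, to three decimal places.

2.774

a · b = 4·(-12) + (-11)·(-8) = -48 + 88 = 40
|b| = √(144 + 64) = √208 ≈ 14.4222
comp_b a = 40 / √208 ≈ 2.774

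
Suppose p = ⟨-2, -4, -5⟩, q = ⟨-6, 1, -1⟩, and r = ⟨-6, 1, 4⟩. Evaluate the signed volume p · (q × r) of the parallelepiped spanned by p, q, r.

-130

q × r:
i: 1·4 - (-1)·1 = 4 - (-1) = 5
j: (-1)·(-6) - (-6)·4 = 6 - (-24) = 30
k: (-6)·1 - 1·(-6) = -6 - (-6) = 0
q × r = (5, 30, 0)
p · (q × r) = (-2)·5 + (-4)·30 + (-5)·0 = -10 - 120 + 0 = -130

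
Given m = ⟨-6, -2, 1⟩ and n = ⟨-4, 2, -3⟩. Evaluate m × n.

i: (-2)·(-3) - 1·2 = 6 - 2 = 4
j: 1·(-4) - (-6)·(-3) = -4 - 18 = -22
k: (-6)·2 - (-2)·(-4) = -12 - 8 = -20
m × n = (4, -22, -20)

(4, -22, -20)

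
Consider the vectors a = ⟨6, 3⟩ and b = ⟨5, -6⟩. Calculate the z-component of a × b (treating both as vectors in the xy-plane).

-51

6·(-6) - 3·5 = -36 - 15 = -51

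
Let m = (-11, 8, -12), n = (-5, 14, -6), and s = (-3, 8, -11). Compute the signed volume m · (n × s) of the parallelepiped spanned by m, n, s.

846

n × s:
i: 14·(-11) - (-6)·8 = -154 - (-48) = -106
j: (-6)·(-3) - (-5)·(-11) = 18 - 55 = -37
k: (-5)·8 - 14·(-3) = -40 - (-42) = 2
n × s = (-106, -37, 2)
m · (n × s) = (-11)·(-106) + 8·(-37) + (-12)·2 = 1166 - 296 - 24 = 846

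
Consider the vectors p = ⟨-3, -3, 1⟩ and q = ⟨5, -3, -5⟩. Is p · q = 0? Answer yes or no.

p · q = (-3)·5 + (-3)·(-3) + 1·(-5) = -15 + 9 - 5 = -11
Nonzero, so the vectors are not orthogonal.

no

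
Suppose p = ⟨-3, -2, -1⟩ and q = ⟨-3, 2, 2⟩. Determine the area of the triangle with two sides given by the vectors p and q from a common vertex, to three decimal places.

i: (-2)·2 - (-1)·2 = -4 - (-2) = -2
j: (-1)·(-3) - (-3)·2 = 3 - (-6) = 9
k: (-3)·2 - (-2)·(-3) = -6 - 6 = -12
p × q = (-2, 9, -12)
|p × q| = √((-2)² + 9² + (-12)²) = √229 ≈ 15.1327
area = ½ · 15.1327 ≈ 7.566

7.566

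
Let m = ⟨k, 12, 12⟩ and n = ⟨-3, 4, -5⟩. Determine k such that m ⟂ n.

-4

m · n = k·(-3) + 12·4 + 12·(-5) = -12 - 3k
Set equal to 0: -3k = 12, so k = -4.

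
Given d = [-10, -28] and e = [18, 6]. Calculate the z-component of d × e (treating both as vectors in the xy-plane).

(-10)·6 - (-28)·18 = -60 - (-504) = 444

444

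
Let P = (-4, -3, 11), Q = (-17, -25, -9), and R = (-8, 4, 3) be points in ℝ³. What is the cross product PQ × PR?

(316, -24, -179)

PQ = (-13, -22, -20)
PR = (-4, 7, -8)
i: (-22)·(-8) - (-20)·7 = 176 - (-140) = 316
j: (-20)·(-4) - (-13)·(-8) = 80 - 104 = -24
k: (-13)·7 - (-22)·(-4) = -91 - 88 = -179
PQ × PR = (316, -24, -179)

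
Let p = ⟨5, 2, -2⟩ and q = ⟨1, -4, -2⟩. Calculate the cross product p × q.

(-12, 8, -22)

i: 2·(-2) - (-2)·(-4) = -4 - 8 = -12
j: (-2)·1 - 5·(-2) = -2 - (-10) = 8
k: 5·(-4) - 2·1 = -20 - 2 = -22
p × q = (-12, 8, -22)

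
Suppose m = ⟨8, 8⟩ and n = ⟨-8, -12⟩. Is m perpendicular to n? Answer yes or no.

no

m · n = 8·(-8) + 8·(-12) = -64 - 96 = -160
Nonzero, so the vectors are not orthogonal.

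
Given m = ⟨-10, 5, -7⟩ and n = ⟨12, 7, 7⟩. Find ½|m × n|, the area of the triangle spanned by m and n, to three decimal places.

77.705

i: 5·7 - (-7)·7 = 35 - (-49) = 84
j: (-7)·12 - (-10)·7 = -84 - (-70) = -14
k: (-10)·7 - 5·12 = -70 - 60 = -130
m × n = (84, -14, -130)
|m × n| = √(84² + (-14)² + (-130)²) = √24152 ≈ 155.4091
area = ½ · 155.4091 ≈ 77.705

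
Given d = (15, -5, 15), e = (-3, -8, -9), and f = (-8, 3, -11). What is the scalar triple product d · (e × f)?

e × f:
i: (-8)·(-11) - (-9)·3 = 88 - (-27) = 115
j: (-9)·(-8) - (-3)·(-11) = 72 - 33 = 39
k: (-3)·3 - (-8)·(-8) = -9 - 64 = -73
e × f = (115, 39, -73)
d · (e × f) = 15·115 + (-5)·39 + 15·(-73) = 1725 - 195 - 1095 = 435

435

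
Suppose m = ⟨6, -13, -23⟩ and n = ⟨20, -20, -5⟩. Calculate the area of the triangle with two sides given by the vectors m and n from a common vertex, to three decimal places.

i: (-13)·(-5) - (-23)·(-20) = 65 - 460 = -395
j: (-23)·20 - 6·(-5) = -460 - (-30) = -430
k: 6·(-20) - (-13)·20 = -120 - (-260) = 140
m × n = (-395, -430, 140)
|m × n| = √((-395)² + (-430)² + 140²) = √360525 ≈ 600.4373
area = ½ · 600.4373 ≈ 300.219

300.219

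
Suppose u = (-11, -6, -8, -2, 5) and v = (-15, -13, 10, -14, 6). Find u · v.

u · v = (-11)·(-15) + (-6)·(-13) + (-8)·10 + (-2)·(-14) + 5·6 = 165 + 78 - 80 + 28 + 30 = 221

221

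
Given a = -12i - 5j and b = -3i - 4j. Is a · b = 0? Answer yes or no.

a · b = (-12)·(-3) + (-5)·(-4) = 36 + 20 = 56
Nonzero, so the vectors are not orthogonal.

no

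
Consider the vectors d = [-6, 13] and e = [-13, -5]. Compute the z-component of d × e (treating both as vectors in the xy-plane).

(-6)·(-5) - 13·(-13) = 30 - (-169) = 199

199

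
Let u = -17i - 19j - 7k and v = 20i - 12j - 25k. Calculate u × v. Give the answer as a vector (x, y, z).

(391, -565, 584)

i: (-19)·(-25) - (-7)·(-12) = 475 - 84 = 391
j: (-7)·20 - (-17)·(-25) = -140 - 425 = -565
k: (-17)·(-12) - (-19)·20 = 204 - (-380) = 584
u × v = (391, -565, 584)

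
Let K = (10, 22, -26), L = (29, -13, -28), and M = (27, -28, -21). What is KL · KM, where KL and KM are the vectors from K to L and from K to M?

2063

KL = L − K = (19, -35, -2)
KM = M − K = (17, -50, 5)
KL · KM = 19·17 + (-35)·(-50) + (-2)·5 = 323 + 1750 - 10 = 2063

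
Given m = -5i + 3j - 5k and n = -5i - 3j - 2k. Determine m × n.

(-21, 15, 30)

i: 3·(-2) - (-5)·(-3) = -6 - 15 = -21
j: (-5)·(-5) - (-5)·(-2) = 25 - 10 = 15
k: (-5)·(-3) - 3·(-5) = 15 - (-15) = 30
m × n = (-21, 15, 30)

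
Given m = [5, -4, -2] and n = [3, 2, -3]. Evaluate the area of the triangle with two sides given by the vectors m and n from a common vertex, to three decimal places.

i: (-4)·(-3) - (-2)·2 = 12 - (-4) = 16
j: (-2)·3 - 5·(-3) = -6 - (-15) = 9
k: 5·2 - (-4)·3 = 10 - (-12) = 22
m × n = (16, 9, 22)
|m × n| = √(16² + 9² + 22²) = √821 ≈ 28.6531
area = ½ · 28.6531 ≈ 14.327

14.327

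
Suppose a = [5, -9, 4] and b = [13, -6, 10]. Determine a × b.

(-66, 2, 87)

i: (-9)·10 - 4·(-6) = -90 - (-24) = -66
j: 4·13 - 5·10 = 52 - 50 = 2
k: 5·(-6) - (-9)·13 = -30 - (-117) = 87
a × b = (-66, 2, 87)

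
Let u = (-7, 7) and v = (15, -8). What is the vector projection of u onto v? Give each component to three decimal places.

u · v = (-7)·15 + 7·(-8) = -105 - 56 = -161
|v|² = 225 + 64 = 289
proj_v u = (-161/289) · (15, -8) ≈ (-8.356, 4.457)

(-8.356, 4.457)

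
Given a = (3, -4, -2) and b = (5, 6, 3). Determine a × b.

(0, -19, 38)

i: (-4)·3 - (-2)·6 = -12 - (-12) = 0
j: (-2)·5 - 3·3 = -10 - 9 = -19
k: 3·6 - (-4)·5 = 18 - (-20) = 38
a × b = (0, -19, 38)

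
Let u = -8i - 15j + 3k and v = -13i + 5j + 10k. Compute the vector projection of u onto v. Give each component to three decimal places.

(-2.609, 1.003, 2.007)

u · v = (-8)·(-13) + (-15)·5 + 3·10 = 104 - 75 + 30 = 59
|v|² = 169 + 25 + 100 = 294
proj_v u = (59/294) · (-13, 5, 10) ≈ (-2.609, 1.003, 2.007)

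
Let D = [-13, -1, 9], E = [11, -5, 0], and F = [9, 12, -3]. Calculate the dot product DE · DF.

DE = E − D = (24, -4, -9)
DF = F − D = (22, 13, -12)
DE · DF = 24·22 + (-4)·13 + (-9)·(-12) = 528 - 52 + 108 = 584

584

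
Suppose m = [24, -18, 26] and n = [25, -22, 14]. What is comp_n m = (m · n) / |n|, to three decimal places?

m · n = 24·25 + (-18)·(-22) + 26·14 = 600 + 396 + 364 = 1360
|n| = √(625 + 484 + 196) = √1305 ≈ 36.1248
comp_n m = 1360 / √1305 ≈ 37.647

37.647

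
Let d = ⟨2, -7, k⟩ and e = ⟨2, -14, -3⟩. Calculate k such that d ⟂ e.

d · e = 2·2 + (-7)·(-14) + k·(-3) = 102 - 3k
Set equal to 0: -3k = -102, so k = 34.

34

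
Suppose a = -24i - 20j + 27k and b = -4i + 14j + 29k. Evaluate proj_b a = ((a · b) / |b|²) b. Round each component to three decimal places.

(-2.275, 7.964, 16.497)

a · b = (-24)·(-4) + (-20)·14 + 27·29 = 96 - 280 + 783 = 599
|b|² = 16 + 196 + 841 = 1053
proj_b a = (599/1053) · (-4, 14, 29) ≈ (-2.275, 7.964, 16.497)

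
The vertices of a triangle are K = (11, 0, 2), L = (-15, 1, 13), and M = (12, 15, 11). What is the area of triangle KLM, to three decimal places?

KL = (-26, 1, 11),  KM = (1, 15, 9)
i: 1·9 - 11·15 = 9 - 165 = -156
j: 11·1 - (-26)·9 = 11 - (-234) = 245
k: (-26)·15 - 1·1 = -390 - 1 = -391
KL × KM = (-156, 245, -391)
|KL × KM| = √237242 ≈ 487.0749
area = ½ · 487.0749 ≈ 243.537

243.537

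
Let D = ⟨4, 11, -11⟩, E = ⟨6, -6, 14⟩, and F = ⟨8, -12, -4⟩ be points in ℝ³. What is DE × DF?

(456, 86, 22)

DE = (2, -17, 25)
DF = (4, -23, 7)
i: (-17)·7 - 25·(-23) = -119 - (-575) = 456
j: 25·4 - 2·7 = 100 - 14 = 86
k: 2·(-23) - (-17)·4 = -46 - (-68) = 22
DE × DF = (456, 86, 22)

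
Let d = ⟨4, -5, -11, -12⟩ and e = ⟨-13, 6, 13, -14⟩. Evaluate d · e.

d · e = 4·(-13) + (-5)·6 + (-11)·13 + (-12)·(-14) = -52 - 30 - 143 + 168 = -57

-57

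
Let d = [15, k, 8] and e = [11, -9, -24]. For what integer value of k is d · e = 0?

d · e = 15·11 + k·(-9) + 8·(-24) = -27 - 9k
Set equal to 0: -9k = 27, so k = -3.

-3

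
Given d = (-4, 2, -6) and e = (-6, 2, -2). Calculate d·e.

40

d · e = (-4)·(-6) + 2·2 + (-6)·(-2) = 24 + 4 + 12 = 40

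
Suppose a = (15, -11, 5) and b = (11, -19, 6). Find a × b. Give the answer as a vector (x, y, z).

i: (-11)·6 - 5·(-19) = -66 - (-95) = 29
j: 5·11 - 15·6 = 55 - 90 = -35
k: 15·(-19) - (-11)·11 = -285 - (-121) = -164
a × b = (29, -35, -164)

(29, -35, -164)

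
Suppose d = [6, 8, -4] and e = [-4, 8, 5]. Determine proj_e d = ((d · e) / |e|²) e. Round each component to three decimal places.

d · e = 6·(-4) + 8·8 + (-4)·5 = -24 + 64 - 20 = 20
|e|² = 16 + 64 + 25 = 105
proj_e d = (20/105) · (-4, 8, 5) ≈ (-0.762, 1.524, 0.952)

(-0.762, 1.524, 0.952)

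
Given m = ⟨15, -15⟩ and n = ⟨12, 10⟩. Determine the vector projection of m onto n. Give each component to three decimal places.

(1.475, 1.230)

m · n = 15·12 + (-15)·10 = 180 - 150 = 30
|n|² = 144 + 100 = 244
proj_n m = (30/244) · (12, 10) ≈ (1.475, 1.230)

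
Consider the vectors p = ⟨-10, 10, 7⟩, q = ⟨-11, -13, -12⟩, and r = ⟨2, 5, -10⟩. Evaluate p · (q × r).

q × r:
i: (-13)·(-10) - (-12)·5 = 130 - (-60) = 190
j: (-12)·2 - (-11)·(-10) = -24 - 110 = -134
k: (-11)·5 - (-13)·2 = -55 - (-26) = -29
q × r = (190, -134, -29)
p · (q × r) = (-10)·190 + 10·(-134) + 7·(-29) = -1900 - 1340 - 203 = -3443

-3443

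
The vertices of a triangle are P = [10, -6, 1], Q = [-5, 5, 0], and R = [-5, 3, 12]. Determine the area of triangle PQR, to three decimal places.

PQ = (-15, 11, -1),  PR = (-15, 9, 11)
i: 11·11 - (-1)·9 = 121 - (-9) = 130
j: (-1)·(-15) - (-15)·11 = 15 - (-165) = 180
k: (-15)·9 - 11·(-15) = -135 - (-165) = 30
PQ × PR = (130, 180, 30)
|PQ × PR| = √50200 ≈ 224.0536
area = ½ · 224.0536 ≈ 112.027

112.027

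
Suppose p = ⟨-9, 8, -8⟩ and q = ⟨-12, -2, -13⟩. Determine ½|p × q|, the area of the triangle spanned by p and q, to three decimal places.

i: 8·(-13) - (-8)·(-2) = -104 - 16 = -120
j: (-8)·(-12) - (-9)·(-13) = 96 - 117 = -21
k: (-9)·(-2) - 8·(-12) = 18 - (-96) = 114
p × q = (-120, -21, 114)
|p × q| = √((-120)² + (-21)² + 114²) = √27837 ≈ 166.8442
area = ½ · 166.8442 ≈ 83.422

83.422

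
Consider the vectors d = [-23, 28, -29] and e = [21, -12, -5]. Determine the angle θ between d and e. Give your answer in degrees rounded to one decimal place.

126.0

d · e = (-23)·21 + 28·(-12) + (-29)·(-5) = -483 - 336 + 145 = -674
|d|² = 529 + 784 + 841 = 2154,  |d| = √2154 ≈ 46.411206
|e|² = 441 + 144 + 25 = 610,  |e| = √610 ≈ 24.698178
cos θ = -674 / (46.411206 · 24.698178) ≈ -0.58799
θ = arccos(-0.58799) ≈ 126.0°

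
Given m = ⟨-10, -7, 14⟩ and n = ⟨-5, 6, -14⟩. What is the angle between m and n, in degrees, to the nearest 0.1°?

m · n = (-10)·(-5) + (-7)·6 + 14·(-14) = 50 - 42 - 196 = -188
|m|² = 100 + 49 + 196 = 345,  |m| = √345 ≈ 18.574176
|n|² = 25 + 36 + 196 = 257,  |n| = √257 ≈ 16.031220
cos θ = -188 / (18.574176 · 16.031220) ≈ -0.63137
θ = arccos(-0.63137) ≈ 129.2°

129.2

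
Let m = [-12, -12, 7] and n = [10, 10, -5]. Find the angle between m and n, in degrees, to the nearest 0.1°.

m · n = (-12)·10 + (-12)·10 + 7·(-5) = -120 - 120 - 35 = -275
|m|² = 144 + 144 + 49 = 337,  |m| = √337 ≈ 18.357560
|n|² = 100 + 100 + 25 = 225,  |n| = √225 ≈ 15.000000
cos θ = -275 / (18.357560 · 15.000000) ≈ -0.99868
θ = arccos(-0.99868) ≈ 177.1°

177.1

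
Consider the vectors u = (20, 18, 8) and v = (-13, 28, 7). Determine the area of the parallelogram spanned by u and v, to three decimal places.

836.407

i: 18·7 - 8·28 = 126 - 224 = -98
j: 8·(-13) - 20·7 = -104 - 140 = -244
k: 20·28 - 18·(-13) = 560 - (-234) = 794
u × v = (-98, -244, 794)
|u × v| = √((-98)² + (-244)² + 794²) = √699576 ≈ 836.4066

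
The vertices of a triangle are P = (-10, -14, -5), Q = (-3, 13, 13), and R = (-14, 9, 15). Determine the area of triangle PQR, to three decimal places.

182.470

PQ = (7, 27, 18),  PR = (-4, 23, 20)
i: 27·20 - 18·23 = 540 - 414 = 126
j: 18·(-4) - 7·20 = -72 - 140 = -212
k: 7·23 - 27·(-4) = 161 - (-108) = 269
PQ × PR = (126, -212, 269)
|PQ × PR| = √133181 ≈ 364.9397
area = ½ · 364.9397 ≈ 182.470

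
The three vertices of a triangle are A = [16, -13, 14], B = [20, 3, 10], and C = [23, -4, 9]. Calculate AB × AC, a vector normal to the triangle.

(-44, -8, -76)

AB = (4, 16, -4)
AC = (7, 9, -5)
i: 16·(-5) - (-4)·9 = -80 - (-36) = -44
j: (-4)·7 - 4·(-5) = -28 - (-20) = -8
k: 4·9 - 16·7 = 36 - 112 = -76
AB × AC = (-44, -8, -76)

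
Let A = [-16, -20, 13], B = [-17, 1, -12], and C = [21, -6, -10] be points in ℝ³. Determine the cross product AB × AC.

(-133, -948, -791)

AB = (-1, 21, -25)
AC = (37, 14, -23)
i: 21·(-23) - (-25)·14 = -483 - (-350) = -133
j: (-25)·37 - (-1)·(-23) = -925 - 23 = -948
k: (-1)·14 - 21·37 = -14 - 777 = -791
AB × AC = (-133, -948, -791)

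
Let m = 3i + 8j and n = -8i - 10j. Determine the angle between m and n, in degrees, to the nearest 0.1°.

161.9

m · n = 3·(-8) + 8·(-10) = -24 - 80 = -104
|m|² = 9 + 64 = 73,  |m| = √73 ≈ 8.544004
|n|² = 64 + 100 = 164,  |n| = √164 ≈ 12.806248
cos θ = -104 / (8.544004 · 12.806248) ≈ -0.95050
θ = arccos(-0.95050) ≈ 161.9°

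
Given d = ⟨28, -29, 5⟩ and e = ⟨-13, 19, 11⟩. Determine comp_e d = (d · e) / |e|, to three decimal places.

-33.706

d · e = 28·(-13) + (-29)·19 + 5·11 = -364 - 551 + 55 = -860
|e| = √(169 + 361 + 121) = √651 ≈ 25.5147
comp_e d = -860 / √651 ≈ -33.706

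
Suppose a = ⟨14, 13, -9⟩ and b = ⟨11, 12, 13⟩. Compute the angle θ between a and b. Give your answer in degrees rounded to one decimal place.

a · b = 14·11 + 13·12 + (-9)·13 = 154 + 156 - 117 = 193
|a|² = 196 + 169 + 81 = 446,  |a| = √446 ≈ 21.118712
|b|² = 121 + 144 + 169 = 434,  |b| = √434 ≈ 20.832667
cos θ = 193 / (21.118712 · 20.832667) ≈ 0.43868
θ = arccos(0.43868) ≈ 64.0°

64.0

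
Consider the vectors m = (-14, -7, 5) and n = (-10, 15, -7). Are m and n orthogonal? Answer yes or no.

m · n = (-14)·(-10) + (-7)·15 + 5·(-7) = 140 - 105 - 35 = 0
Zero, so the vectors are orthogonal.

yes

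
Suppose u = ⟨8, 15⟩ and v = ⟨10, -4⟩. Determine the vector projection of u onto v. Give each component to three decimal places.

u · v = 8·10 + 15·(-4) = 80 - 60 = 20
|v|² = 100 + 16 = 116
proj_v u = (20/116) · (10, -4) ≈ (1.724, -0.690)

(1.724, -0.690)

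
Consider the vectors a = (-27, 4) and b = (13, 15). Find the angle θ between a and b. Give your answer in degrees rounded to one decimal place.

a · b = (-27)·13 + 4·15 = -351 + 60 = -291
|a|² = 729 + 16 = 745,  |a| = √745 ≈ 27.294688
|b|² = 169 + 225 = 394,  |b| = √394 ≈ 19.849433
cos θ = -291 / (27.294688 · 19.849433) ≈ -0.53711
θ = arccos(-0.53711) ≈ 122.5°

122.5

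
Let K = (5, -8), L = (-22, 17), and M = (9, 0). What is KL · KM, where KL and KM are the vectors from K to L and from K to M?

92

KL = L − K = (-27, 25)
KM = M − K = (4, 8)
KL · KM = (-27)·4 + 25·8 = -108 + 200 = 92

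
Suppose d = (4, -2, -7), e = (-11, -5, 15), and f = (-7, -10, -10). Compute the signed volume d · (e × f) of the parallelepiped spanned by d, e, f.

e × f:
i: (-5)·(-10) - 15·(-10) = 50 - (-150) = 200
j: 15·(-7) - (-11)·(-10) = -105 - 110 = -215
k: (-11)·(-10) - (-5)·(-7) = 110 - 35 = 75
e × f = (200, -215, 75)
d · (e × f) = 4·200 + (-2)·(-215) + (-7)·75 = 800 + 430 - 525 = 705

705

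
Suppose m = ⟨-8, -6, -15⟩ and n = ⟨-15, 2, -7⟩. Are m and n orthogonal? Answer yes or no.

no

m · n = (-8)·(-15) + (-6)·2 + (-15)·(-7) = 120 - 12 + 105 = 213
Nonzero, so the vectors are not orthogonal.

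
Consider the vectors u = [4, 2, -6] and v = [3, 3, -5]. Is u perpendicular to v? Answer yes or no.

u · v = 4·3 + 2·3 + (-6)·(-5) = 12 + 6 + 30 = 48
Nonzero, so the vectors are not orthogonal.

no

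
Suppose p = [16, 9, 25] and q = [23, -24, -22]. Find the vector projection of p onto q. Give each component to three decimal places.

(-5.761, 6.011, 5.510)

p · q = 16·23 + 9·(-24) + 25·(-22) = 368 - 216 - 550 = -398
|q|² = 529 + 576 + 484 = 1589
proj_q p = (-398/1589) · (23, -24, -22) ≈ (-5.761, 6.011, 5.510)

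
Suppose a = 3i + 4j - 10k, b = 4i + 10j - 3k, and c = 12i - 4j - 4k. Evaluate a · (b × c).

1124

b × c:
i: 10·(-4) - (-3)·(-4) = -40 - 12 = -52
j: (-3)·12 - 4·(-4) = -36 - (-16) = -20
k: 4·(-4) - 10·12 = -16 - 120 = -136
b × c = (-52, -20, -136)
a · (b × c) = 3·(-52) + 4·(-20) + (-10)·(-136) = -156 - 80 + 1360 = 1124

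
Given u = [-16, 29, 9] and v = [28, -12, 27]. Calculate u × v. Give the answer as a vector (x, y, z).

i: 29·27 - 9·(-12) = 783 - (-108) = 891
j: 9·28 - (-16)·27 = 252 - (-432) = 684
k: (-16)·(-12) - 29·28 = 192 - 812 = -620
u × v = (891, 684, -620)

(891, 684, -620)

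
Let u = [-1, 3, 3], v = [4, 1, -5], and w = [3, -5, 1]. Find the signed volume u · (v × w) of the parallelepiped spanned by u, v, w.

v × w:
i: 1·1 - (-5)·(-5) = 1 - 25 = -24
j: (-5)·3 - 4·1 = -15 - 4 = -19
k: 4·(-5) - 1·3 = -20 - 3 = -23
v × w = (-24, -19, -23)
u · (v × w) = (-1)·(-24) + 3·(-19) + 3·(-23) = 24 - 57 - 69 = -102

-102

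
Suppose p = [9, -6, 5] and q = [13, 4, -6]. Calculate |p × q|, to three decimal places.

165.569

i: (-6)·(-6) - 5·4 = 36 - 20 = 16
j: 5·13 - 9·(-6) = 65 - (-54) = 119
k: 9·4 - (-6)·13 = 36 - (-78) = 114
p × q = (16, 119, 114)
|p × q| = √(16² + 119² + 114²) = √27413 ≈ 165.5687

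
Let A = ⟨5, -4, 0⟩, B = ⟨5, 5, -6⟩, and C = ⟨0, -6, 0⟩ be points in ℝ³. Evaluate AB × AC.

(-12, 30, 45)

AB = (0, 9, -6)
AC = (-5, -2, 0)
i: 9·0 - (-6)·(-2) = 0 - 12 = -12
j: (-6)·(-5) - 0·0 = 30 - 0 = 30
k: 0·(-2) - 9·(-5) = 0 - (-45) = 45
AB × AC = (-12, 30, 45)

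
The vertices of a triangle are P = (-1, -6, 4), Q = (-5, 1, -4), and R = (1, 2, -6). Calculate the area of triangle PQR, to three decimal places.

PQ = (-4, 7, -8),  PR = (2, 8, -10)
i: 7·(-10) - (-8)·8 = -70 - (-64) = -6
j: (-8)·2 - (-4)·(-10) = -16 - 40 = -56
k: (-4)·8 - 7·2 = -32 - 14 = -46
PQ × PR = (-6, -56, -46)
|PQ × PR| = √5288 ≈ 72.7186
area = ½ · 72.7186 ≈ 36.359

36.359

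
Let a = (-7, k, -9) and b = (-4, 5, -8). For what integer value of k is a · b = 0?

a · b = (-7)·(-4) + k·5 + (-9)·(-8) = 100 + 5k
Set equal to 0: 5k = -100, so k = -20.

-20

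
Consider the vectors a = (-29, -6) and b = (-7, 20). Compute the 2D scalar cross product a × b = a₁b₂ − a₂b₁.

(-29)·20 - (-6)·(-7) = -580 - 42 = -622

-622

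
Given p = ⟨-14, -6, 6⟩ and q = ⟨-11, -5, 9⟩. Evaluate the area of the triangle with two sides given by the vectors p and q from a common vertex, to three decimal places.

32.373

i: (-6)·9 - 6·(-5) = -54 - (-30) = -24
j: 6·(-11) - (-14)·9 = -66 - (-126) = 60
k: (-14)·(-5) - (-6)·(-11) = 70 - 66 = 4
p × q = (-24, 60, 4)
|p × q| = √((-24)² + 60² + 4²) = √4192 ≈ 64.7457
area = ½ · 64.7457 ≈ 32.373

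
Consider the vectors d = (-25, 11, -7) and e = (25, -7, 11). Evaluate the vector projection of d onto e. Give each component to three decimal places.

d · e = (-25)·25 + 11·(-7) + (-7)·11 = -625 - 77 - 77 = -779
|e|² = 625 + 49 + 121 = 795
proj_e d = (-779/795) · (25, -7, 11) ≈ (-24.497, 6.859, -10.779)

(-24.497, 6.859, -10.779)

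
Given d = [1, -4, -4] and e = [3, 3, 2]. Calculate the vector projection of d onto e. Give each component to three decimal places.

(-2.318, -2.318, -1.545)

d · e = 1·3 + (-4)·3 + (-4)·2 = 3 - 12 - 8 = -17
|e|² = 9 + 9 + 4 = 22
proj_e d = (-17/22) · (3, 3, 2) ≈ (-2.318, -2.318, -1.545)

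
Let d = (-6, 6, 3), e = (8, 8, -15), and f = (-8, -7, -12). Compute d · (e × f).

2526

e × f:
i: 8·(-12) - (-15)·(-7) = -96 - 105 = -201
j: (-15)·(-8) - 8·(-12) = 120 - (-96) = 216
k: 8·(-7) - 8·(-8) = -56 - (-64) = 8
e × f = (-201, 216, 8)
d · (e × f) = (-6)·(-201) + 6·216 + 3·8 = 1206 + 1296 + 24 = 2526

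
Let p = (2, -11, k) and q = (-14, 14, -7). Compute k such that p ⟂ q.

p · q = 2·(-14) + (-11)·14 + k·(-7) = -182 - 7k
Set equal to 0: -7k = 182, so k = -26.

-26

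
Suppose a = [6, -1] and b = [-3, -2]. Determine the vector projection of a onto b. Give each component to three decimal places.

(3.692, 2.462)

a · b = 6·(-3) + (-1)·(-2) = -18 + 2 = -16
|b|² = 9 + 4 = 13
proj_b a = (-16/13) · (-3, -2) ≈ (3.692, 2.462)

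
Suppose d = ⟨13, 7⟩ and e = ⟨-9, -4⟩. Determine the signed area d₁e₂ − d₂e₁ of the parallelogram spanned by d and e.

11

13·(-4) - 7·(-9) = -52 - (-63) = 11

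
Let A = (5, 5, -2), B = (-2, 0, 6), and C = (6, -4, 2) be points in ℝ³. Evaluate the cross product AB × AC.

(52, 36, 68)

AB = (-7, -5, 8)
AC = (1, -9, 4)
i: (-5)·4 - 8·(-9) = -20 - (-72) = 52
j: 8·1 - (-7)·4 = 8 - (-28) = 36
k: (-7)·(-9) - (-5)·1 = 63 - (-5) = 68
AB × AC = (52, 36, 68)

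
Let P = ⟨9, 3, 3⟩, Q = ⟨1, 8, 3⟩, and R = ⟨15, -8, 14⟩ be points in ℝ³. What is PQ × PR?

(55, 88, 58)

PQ = (-8, 5, 0)
PR = (6, -11, 11)
i: 5·11 - 0·(-11) = 55 - 0 = 55
j: 0·6 - (-8)·11 = 0 - (-88) = 88
k: (-8)·(-11) - 5·6 = 88 - 30 = 58
PQ × PR = (55, 88, 58)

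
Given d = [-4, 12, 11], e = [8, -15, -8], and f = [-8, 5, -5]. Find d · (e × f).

e × f:
i: (-15)·(-5) - (-8)·5 = 75 - (-40) = 115
j: (-8)·(-8) - 8·(-5) = 64 - (-40) = 104
k: 8·5 - (-15)·(-8) = 40 - 120 = -80
e × f = (115, 104, -80)
d · (e × f) = (-4)·115 + 12·104 + 11·(-80) = -460 + 1248 - 880 = -92

-92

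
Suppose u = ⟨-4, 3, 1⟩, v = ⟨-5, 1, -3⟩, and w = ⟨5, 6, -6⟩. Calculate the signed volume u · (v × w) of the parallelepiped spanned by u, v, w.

v × w:
i: 1·(-6) - (-3)·6 = -6 - (-18) = 12
j: (-3)·5 - (-5)·(-6) = -15 - 30 = -45
k: (-5)·6 - 1·5 = -30 - 5 = -35
v × w = (12, -45, -35)
u · (v × w) = (-4)·12 + 3·(-45) + 1·(-35) = -48 - 135 - 35 = -218

-218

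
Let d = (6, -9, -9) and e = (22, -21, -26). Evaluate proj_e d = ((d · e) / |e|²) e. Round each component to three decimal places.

d · e = 6·22 + (-9)·(-21) + (-9)·(-26) = 132 + 189 + 234 = 555
|e|² = 484 + 441 + 676 = 1601
proj_e d = (555/1601) · (22, -21, -26) ≈ (7.626, -7.280, -9.013)

(7.626, -7.280, -9.013)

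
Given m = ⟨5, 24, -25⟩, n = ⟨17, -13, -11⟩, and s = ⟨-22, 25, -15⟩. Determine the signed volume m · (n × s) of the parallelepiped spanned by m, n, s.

n × s:
i: (-13)·(-15) - (-11)·25 = 195 - (-275) = 470
j: (-11)·(-22) - 17·(-15) = 242 - (-255) = 497
k: 17·25 - (-13)·(-22) = 425 - 286 = 139
n × s = (470, 497, 139)
m · (n × s) = 5·470 + 24·497 + (-25)·139 = 2350 + 11928 - 3475 = 10803

10803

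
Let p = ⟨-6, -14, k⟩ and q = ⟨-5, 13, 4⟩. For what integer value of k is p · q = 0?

38

p · q = (-6)·(-5) + (-14)·13 + k·4 = -152 + 4k
Set equal to 0: 4k = 152, so k = 38.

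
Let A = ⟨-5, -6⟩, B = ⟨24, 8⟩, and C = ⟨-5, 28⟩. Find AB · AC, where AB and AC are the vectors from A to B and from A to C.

476

AB = B − A = (29, 14)
AC = C − A = (0, 34)
AB · AC = 29·0 + 14·34 = 0 + 476 = 476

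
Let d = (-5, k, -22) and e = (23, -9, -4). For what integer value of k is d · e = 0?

-3

d · e = (-5)·23 + k·(-9) + (-22)·(-4) = -27 - 9k
Set equal to 0: -9k = 27, so k = -3.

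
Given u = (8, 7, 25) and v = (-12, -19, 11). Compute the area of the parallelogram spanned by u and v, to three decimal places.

678.139

i: 7·11 - 25·(-19) = 77 - (-475) = 552
j: 25·(-12) - 8·11 = -300 - 88 = -388
k: 8·(-19) - 7·(-12) = -152 - (-84) = -68
u × v = (552, -388, -68)
|u × v| = √(552² + (-388)² + (-68)²) = √459872 ≈ 678.1386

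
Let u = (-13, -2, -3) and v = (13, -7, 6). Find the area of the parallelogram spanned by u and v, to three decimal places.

i: (-2)·6 - (-3)·(-7) = -12 - 21 = -33
j: (-3)·13 - (-13)·6 = -39 - (-78) = 39
k: (-13)·(-7) - (-2)·13 = 91 - (-26) = 117
u × v = (-33, 39, 117)
|u × v| = √((-33)² + 39² + 117²) = √16299 ≈ 127.6675

127.668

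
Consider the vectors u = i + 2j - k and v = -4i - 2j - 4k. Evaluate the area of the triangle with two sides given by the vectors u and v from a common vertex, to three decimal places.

7.071

i: 2·(-4) - (-1)·(-2) = -8 - 2 = -10
j: (-1)·(-4) - 1·(-4) = 4 - (-4) = 8
k: 1·(-2) - 2·(-4) = -2 - (-8) = 6
u × v = (-10, 8, 6)
|u × v| = √((-10)² + 8² + 6²) = √200 ≈ 14.1421
area = ½ · 14.1421 ≈ 7.071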